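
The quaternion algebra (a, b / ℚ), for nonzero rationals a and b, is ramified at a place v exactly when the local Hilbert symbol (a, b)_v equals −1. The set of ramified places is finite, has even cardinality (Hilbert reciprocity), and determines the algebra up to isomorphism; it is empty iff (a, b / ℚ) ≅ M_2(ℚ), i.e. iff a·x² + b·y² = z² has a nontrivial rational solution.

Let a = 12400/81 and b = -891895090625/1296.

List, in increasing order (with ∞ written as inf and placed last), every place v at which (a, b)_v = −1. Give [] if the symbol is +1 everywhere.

Mod squares: a ≡ 31, b ≡ -30305. Check v ∈ {∞, 2, 3, 5, 7, 11, 19, 29, 31}.
v=11: a=11^0·(≡9), b=11^1·(≡10) mod 11; (9|11)=+1, (10|11)=-1; (−1)^{0·1·5}·(+1)^1·(-1)^0 = +1.
v=19: a=19^0·(≡10), b=19^1·(≡6) mod 19; (10|19)=-1, (6|19)=+1; (−1)^{0·1·9}·(-1)^1·(+1)^0 = -1.
v=∞: 31 > 0 and -30305 < 0  ⇒  (a,b)_∞ = +1.
v=31: a=31^1·(≡8), b=31^2·(≡22) mod 31; (8|31)=+1, (22|31)=-1; (−1)^{1·2·15}·(+1)^2·(-1)^1 = -1.
v=2: v_2(a)=4, v_2(b)=-4; units ≡ 7, 7 (mod 8); ε·ε+αω+βω = 1·1+4·0+-4·0 ≡ 1  ⇒  (a,b)_2 = -1.
v=3: a=3^-4·(≡1), b=3^-4·(≡1) mod 3; (1|3)=+1, (1|3)=+1; (−1)^{-4·-4·1}·(+1)^-4·(+1)^-4 = +1.
v=29: a=29^0·(≡2), b=29^1·(≡23) mod 29; (2|29)=-1, (23|29)=+1; (−1)^{0·1·14}·(-1)^1·(+1)^0 = -1.
v=7: a=7^0·(≡6), b=7^2·(≡6) mod 7; (6|7)=-1, (6|7)=-1; (−1)^{0·2·3}·(-1)^2·(-1)^0 = +1.
v=5: a=5^2·(≡1), b=5^5·(≡1) mod 5; (1|5)=+1, (1|5)=+1; (−1)^{2·5·2}·(+1)^5·(+1)^2 = +1.
Ram(31, -30305) = {2, 19, 29, 31}; no ℚ_2-point on the conic.

[2, 19, 29, 31]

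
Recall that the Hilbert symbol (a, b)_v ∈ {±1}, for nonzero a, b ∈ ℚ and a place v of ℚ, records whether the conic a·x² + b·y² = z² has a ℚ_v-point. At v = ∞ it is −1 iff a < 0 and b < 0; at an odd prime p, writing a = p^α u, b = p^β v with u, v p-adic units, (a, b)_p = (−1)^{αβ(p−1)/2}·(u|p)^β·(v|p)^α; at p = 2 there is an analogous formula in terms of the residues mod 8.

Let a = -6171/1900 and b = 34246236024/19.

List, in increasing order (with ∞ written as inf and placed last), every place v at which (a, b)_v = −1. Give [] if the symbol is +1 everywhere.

Mod squares: a ≡ -969, b ≡ 25194. Check v ∈ {∞, 2, 3, 5, 7, 11, 13, 17, 19}.
v=2: v_2(a)=-2, v_2(b)=3; units ≡ 7, 5 (mod 8); ε·ε+αω+βω = 1·0+-2·1+3·0 ≡ 0  ⇒  (a,b)_2 = +1.
v=19: a=19^-1·(≡16), b=19^-1·(≡18) mod 19; (16|19)=+1, (18|19)=-1; (−1)^{-1·-1·9}·(+1)^-1·(-1)^-1 = +1.
v=13: a=13^0·(≡2), b=13^1·(≡4) mod 13; (2|13)=-1, (4|13)=+1; (−1)^{0·1·6}·(-1)^1·(+1)^0 = -1.
v=17: a=17^1·(≡10), b=17^1·(≡5) mod 17; (10|17)=-1, (5|17)=-1; (−1)^{1·1·8}·(-1)^1·(-1)^1 = +1.
v=5: a=5^-2·(≡4), b=5^0·(≡1) mod 5; (4|5)=+1, (1|5)=+1; (−1)^{-2·0·2}·(+1)^0·(+1)^-2 = +1.
v=3: a=3^1·(≡1), b=3^3·(≡1) mod 3; (1|3)=+1, (1|3)=+1; (−1)^{1·3·1}·(+1)^3·(+1)^1 = -1.
v=∞: -969 < 0 and 25194 > 0  ⇒  (a,b)_∞ = +1.
v=7: a=7^0·(≡1), b=7^2·(≡1) mod 7; (1|7)=+1, (1|7)=+1; (−1)^{0·2·3}·(+1)^2·(+1)^0 = +1.
v=11: a=11^2·(≡6), b=11^4·(≡3) mod 11; (6|11)=-1, (3|11)=+1; (−1)^{2·4·5}·(-1)^4·(+1)^2 = +1.
Ram(-969, 25194) = {3, 13}; no ℚ_3-point on the conic.

[3, 13]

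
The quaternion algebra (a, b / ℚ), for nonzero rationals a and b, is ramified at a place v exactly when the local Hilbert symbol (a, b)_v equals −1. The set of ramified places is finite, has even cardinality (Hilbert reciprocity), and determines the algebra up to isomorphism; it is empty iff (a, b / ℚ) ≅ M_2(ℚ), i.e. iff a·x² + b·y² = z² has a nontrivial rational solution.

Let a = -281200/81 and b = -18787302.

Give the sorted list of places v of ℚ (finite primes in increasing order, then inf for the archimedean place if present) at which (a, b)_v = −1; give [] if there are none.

[3, 19, 43, inf]

Mod squares: a ≡ -703, b ≡ -231942. Check v ∈ {∞, 2, 3, 5, 19, 29, 31, 37, 43}.
v=2: v_2(a)=4, v_2(b)=1; units ≡ 1, 5 (mod 8); ε·ε+αω+βω = 0·0+4·1+1·0 ≡ 0  ⇒  (a,b)_2 = +1.
v=29: a=29^0·(≡22), b=29^1·(≡22) mod 29; (22|29)=+1, (22|29)=+1; (−1)^{0·1·14}·(+1)^1·(+1)^0 = +1.
v=19: a=19^1·(≡4), b=19^0·(≡12) mod 19; (4|19)=+1, (12|19)=-1; (−1)^{1·0·9}·(+1)^0·(-1)^1 = -1.
v=37: a=37^1·(≡19), b=37^0·(≡3) mod 37; (19|37)=-1, (3|37)=+1; (−1)^{1·0·18}·(-1)^0·(+1)^1 = +1.
v=3: a=3^-4·(≡2), b=3^5·(≡2) mod 3; (2|3)=-1, (2|3)=-1; (−1)^{-4·5·1}·(-1)^5·(-1)^-4 = -1.
v=31: a=31^0·(≡18), b=31^1·(≡8) mod 31; (18|31)=+1, (8|31)=+1; (−1)^{0·1·15}·(+1)^1·(+1)^0 = +1.
v=∞: -703 < 0 and -231942 < 0  ⇒  (a,b)_∞ = -1.
v=5: a=5^2·(≡2), b=5^0·(≡3) mod 5; (2|5)=-1, (3|5)=-1; (−1)^{2·0·2}·(-1)^0·(-1)^2 = +1.
v=43: a=43^0·(≡39), b=43^1·(≡9) mod 43; (39|43)=-1, (9|43)=+1; (−1)^{0·1·21}·(-1)^1·(+1)^0 = -1.
|Ram(-703, -231942)| = 4, even; anisotropic at {3, 19, 43, ∞}.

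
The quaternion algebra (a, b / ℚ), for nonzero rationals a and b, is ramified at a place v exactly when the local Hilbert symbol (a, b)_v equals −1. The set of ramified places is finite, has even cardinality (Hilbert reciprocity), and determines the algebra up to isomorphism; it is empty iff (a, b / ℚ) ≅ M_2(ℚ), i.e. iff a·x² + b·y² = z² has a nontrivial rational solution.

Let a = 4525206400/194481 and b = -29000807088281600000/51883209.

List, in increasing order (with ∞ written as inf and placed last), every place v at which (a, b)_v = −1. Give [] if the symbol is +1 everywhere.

(a, b) ≡ (23374, -20735) mod (ℚ^×)²; places V = {2, 3, 5, 7, 11, 13, 29, 31, ∞}.
(a,b)_29: α=1, u≡20; β=3, v≡2 (mod 29); (20|29)=+1, (2|29)=-1; sign (−1)^0·+1^3·-1^1 = -1.
(a,b)_13: α=1, u≡3; β=3, v≡12 (mod 13); (3|13)=+1, (12|13)=+1; sign (−1)^0·+1^3·+1^1 = +1.
(a,b)_11: α=2, u≡6; β=1, v≡8 (mod 11); (6|11)=-1, (8|11)=-1; sign (−1)^0·-1^1·-1^2 = -1.
(a,b)_∞: sgn(23374)=+, sgn(-20735)=−, so +1.
(a,b)_7: α=-4, u≡2; β=-8, v≡6 (mod 7); (2|7)=+1, (6|7)=-1; sign (−1)^0·+1^-8·-1^-4 = +1.
(a,b)_2: α=7, β=14; u≡7, v≡1 (mod 8); ε(u)ε(v)=1·0, αω(v)=7·0, βω(u)=14·0; sum ≡ 0  ⇒  +1.
(a,b)_31: α=1, u≡20; β=2, v≡20 (mod 31); (20|31)=+1, (20|31)=+1; sign (−1)^0·+1^2·+1^1 = +1.
(a,b)_3: α=-4, u≡1; β=-2, v≡1 (mod 3); (1|3)=+1, (1|3)=+1; sign (−1)^0·+1^-2·+1^-4 = +1.
(a,b)_5: α=2, u≡1; β=5, v≡2 (mod 5); (1|5)=+1, (2|5)=-1; sign (−1)^0·+1^5·-1^2 = +1.
Ram(23374, -20735) = {11, 29}; no ℚ_11-point on the conic.

[11, 29]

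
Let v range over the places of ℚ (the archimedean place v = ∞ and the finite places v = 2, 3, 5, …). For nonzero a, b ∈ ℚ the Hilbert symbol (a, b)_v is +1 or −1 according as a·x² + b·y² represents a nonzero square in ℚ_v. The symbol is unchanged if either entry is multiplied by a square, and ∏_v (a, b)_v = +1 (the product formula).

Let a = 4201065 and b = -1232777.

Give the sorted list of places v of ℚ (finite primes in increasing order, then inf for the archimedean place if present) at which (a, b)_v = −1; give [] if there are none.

Mod squares: a ≡ 51865, b ≡ -1232777. Check v ∈ {∞, 2, 3, 5, 7, 11, 13, 19, 23, 31, 41}.
v=41: a=41^1·(≡6), b=41^0·(≡11) mod 41; (6|41)=-1, (11|41)=-1; (−1)^{1·0·20}·(-1)^0·(-1)^1 = -1.
v=11: a=11^1·(≡6), b=11^0·(≡4) mod 11; (6|11)=-1, (4|11)=+1; (−1)^{1·0·5}·(-1)^0·(+1)^1 = +1.
v=5: a=5^1·(≡3), b=5^0·(≡3) mod 5; (3|5)=-1, (3|5)=-1; (−1)^{1·0·2}·(-1)^0·(-1)^1 = -1.
v=2: v_2(a)=0, v_2(b)=0; units ≡ 1, 7 (mod 8); ε·ε+αω+βω = 0·1+0·0+0·0 ≡ 0  ⇒  (a,b)_2 = +1.
v=23: a=23^1·(≡12), b=23^1·(≡14) mod 23; (12|23)=+1, (14|23)=-1; (−1)^{1·1·11}·(+1)^1·(-1)^1 = +1.
v=13: a=13^0·(≡11), b=13^1·(≡6) mod 13; (11|13)=-1, (6|13)=-1; (−1)^{0·1·6}·(-1)^1·(-1)^0 = -1.
v=7: a=7^0·(≡1), b=7^1·(≡2) mod 7; (1|7)=+1, (2|7)=+1; (−1)^{0·1·3}·(+1)^1·(+1)^0 = +1.
v=∞: 51865 > 0 and -1232777 < 0  ⇒  (a,b)_∞ = +1.
v=3: a=3^4·(≡1), b=3^0·(≡1) mod 3; (1|3)=+1, (1|3)=+1; (−1)^{4·0·1}·(+1)^0·(+1)^4 = +1.
v=19: a=19^0·(≡13), b=19^1·(≡2) mod 19; (13|19)=-1, (2|19)=-1; (−1)^{0·1·9}·(-1)^1·(-1)^0 = -1.
v=31: a=31^0·(≡7), b=31^1·(≡6) mod 31; (7|31)=+1, (6|31)=-1; (−1)^{0·1·15}·(+1)^1·(-1)^0 = +1.
Ram(51865, -1232777) = {5, 13, 19, 41}; no ℚ_5-point on the conic.

[5, 13, 19, 41]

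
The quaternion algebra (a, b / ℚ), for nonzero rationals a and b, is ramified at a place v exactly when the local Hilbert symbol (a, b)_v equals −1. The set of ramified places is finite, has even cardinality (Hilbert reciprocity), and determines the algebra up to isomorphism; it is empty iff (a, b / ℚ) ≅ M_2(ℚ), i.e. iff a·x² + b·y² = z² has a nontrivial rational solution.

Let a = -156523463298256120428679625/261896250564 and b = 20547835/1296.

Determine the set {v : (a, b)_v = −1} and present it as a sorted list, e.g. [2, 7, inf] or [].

Mod squares: a ≡ -1265, b ≡ 7315. Check v ∈ {∞, 2, 3, 5, 7, 11, 13, 17, 19, 23, 53}.
v=13: a=13^-2·(≡1), b=13^0·(≡1) mod 13; (1|13)=+1, (1|13)=+1; (−1)^{-2·0·6}·(+1)^0·(+1)^-2 = +1.
v=∞: -1265 < 0 and 7315 > 0  ⇒  (a,b)_∞ = +1.
v=5: a=5^3·(≡2), b=5^1·(≡2) mod 5; (2|5)=-1, (2|5)=-1; (−1)^{3·1·2}·(-1)^1·(-1)^3 = +1.
v=17: a=17^2·(≡11), b=17^0·(≡5) mod 17; (11|17)=-1, (5|17)=-1; (−1)^{2·0·8}·(-1)^0·(-1)^2 = +1.
v=23: a=23^1·(≡21), b=23^0·(≡9) mod 23; (21|23)=-1, (9|23)=+1; (−1)^{1·0·11}·(-1)^0·(+1)^1 = +1.
v=2: v_2(a)=-2, v_2(b)=-4; units ≡ 7, 3 (mod 8); ε·ε+αω+βω = 1·1+-2·1+-4·0 ≡ 1  ⇒  (a,b)_2 = -1.
v=11: a=11^3·(≡6), b=11^1·(≡1) mod 11; (6|11)=-1, (1|11)=+1; (−1)^{3·1·5}·(-1)^1·(+1)^3 = +1.
v=3: a=3^-18·(≡1), b=3^-4·(≡1) mod 3; (1|3)=+1, (1|3)=+1; (−1)^{-18·-4·1}·(+1)^-4·(+1)^-18 = +1.
v=53: a=53^6·(≡15), b=53^2·(≡42) mod 53; (15|53)=+1, (42|53)=+1; (−1)^{6·2·26}·(+1)^2·(+1)^6 = +1.
v=7: a=7^2·(≡2), b=7^1·(≡4) mod 7; (2|7)=+1, (4|7)=+1; (−1)^{2·1·3}·(+1)^1·(+1)^2 = +1.
v=19: a=19^4·(≡2), b=19^1·(≡1) mod 19; (2|19)=-1, (1|19)=+1; (−1)^{4·1·9}·(-1)^1·(+1)^4 = -1.
|Ram(-1265, 7315)| = 2, even; anisotropic at {2, 19}.

[2, 19]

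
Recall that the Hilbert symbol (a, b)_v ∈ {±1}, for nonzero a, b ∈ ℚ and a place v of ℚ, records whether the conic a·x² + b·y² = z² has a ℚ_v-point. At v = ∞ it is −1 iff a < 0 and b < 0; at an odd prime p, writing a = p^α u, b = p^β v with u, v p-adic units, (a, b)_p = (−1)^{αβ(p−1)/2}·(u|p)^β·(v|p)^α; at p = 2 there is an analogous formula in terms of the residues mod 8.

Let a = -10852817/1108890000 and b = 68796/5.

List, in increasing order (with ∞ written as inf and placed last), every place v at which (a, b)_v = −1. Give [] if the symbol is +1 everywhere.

(a, b) ≡ (-17, 195) mod (ℚ^×)²; places V = {2, 3, 5, 7, 13, 17, 37, 47, ∞}.
(a,b)_3: α=-4, u≡1; β=3, v≡2 (mod 3); (1|3)=+1, (2|3)=-1; sign (−1)^0·+1^3·-1^-4 = +1.
(a,b)_17: α=3, u≡2; β=0, v≡13 (mod 17); (2|17)=+1, (13|17)=+1; sign (−1)^0·+1^0·+1^3 = +1.
(a,b)_37: α=-2, u≡22; β=0, v≡10 (mod 37); (22|37)=-1, (10|37)=+1; sign (−1)^0·-1^0·+1^-2 = +1.
(a,b)_∞: sgn(-17)=−, sgn(195)=+, so +1.
(a,b)_2: α=-4, β=2; u≡7, v≡3 (mod 8); ε(u)ε(v)=1·1, αω(v)=-4·1, βω(u)=2·0; sum ≡ 1  ⇒  -1.
(a,b)_5: α=-4, u≡2; β=-1, v≡1 (mod 5); (2|5)=-1, (1|5)=+1; sign (−1)^0·-1^-1·+1^-4 = -1.
(a,b)_13: α=0, u≡9; β=1, v≡8 (mod 13); (9|13)=+1, (8|13)=-1; sign (−1)^0·+1^1·-1^0 = +1.
(a,b)_7: α=0, u≡4; β=2, v≡5 (mod 7); (4|7)=+1, (5|7)=-1; sign (−1)^0·+1^2·-1^0 = +1.
(a,b)_47: α=2, u≡41; β=0, v≡7 (mod 47); (41|47)=-1, (7|47)=+1; sign (−1)^0·-1^0·+1^2 = +1.
Ram(-17, 195) = {2, 5}; no ℚ_2-point on the conic.

[2, 5]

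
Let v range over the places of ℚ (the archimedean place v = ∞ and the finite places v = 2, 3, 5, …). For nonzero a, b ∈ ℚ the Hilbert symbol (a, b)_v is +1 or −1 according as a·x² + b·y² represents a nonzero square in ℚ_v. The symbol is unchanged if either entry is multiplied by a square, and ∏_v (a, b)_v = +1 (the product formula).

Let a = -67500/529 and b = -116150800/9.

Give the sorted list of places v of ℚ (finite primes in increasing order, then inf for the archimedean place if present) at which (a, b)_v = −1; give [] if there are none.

[3, 17, 29, inf]

(a, b) ≡ (-3, -290377) mod (ℚ^×)²; places V = {2, 3, 5, 17, 19, 23, 29, 31, ∞}.
(a,b)_29: α=0, u≡10; β=1, v≡15 (mod 29); (10|29)=-1, (15|29)=-1; sign (−1)^0·-1^1·-1^0 = -1.
(a,b)_3: α=3, u≡2; β=-2, v≡2 (mod 3); (2|3)=-1, (2|3)=-1; sign (−1)^0·-1^-2·-1^3 = -1.
(a,b)_2: α=2, β=4; u≡5, v≡7 (mod 8); ε(u)ε(v)=0·1, αω(v)=2·0, βω(u)=4·1; sum ≡ 0  ⇒  +1.
(a,b)_31: α=0, u≡9; β=1, v≡12 (mod 31); (9|31)=+1, (12|31)=-1; sign (−1)^0·+1^1·-1^0 = +1.
(a,b)_19: α=0, u≡4; β=1, v≡14 (mod 19); (4|19)=+1, (14|19)=-1; sign (−1)^0·+1^1·-1^0 = +1.
(a,b)_∞: sgn(-3)=−, sgn(-290377)=−, so -1.
(a,b)_23: α=-2, u≡5; β=0, v≡21 (mod 23); (5|23)=-1, (21|23)=-1; sign (−1)^0·-1^0·-1^-2 = +1.
(a,b)_17: α=0, u≡12; β=1, v≡4 (mod 17); (12|17)=-1, (4|17)=+1; sign (−1)^0·-1^1·+1^0 = -1.
(a,b)_5: α=4, u≡3; β=2, v≡2 (mod 5); (3|5)=-1, (2|5)=-1; sign (−1)^0·-1^2·-1^4 = +1.
(-3, -290377 / ℚ) ramifies at {3, 17, 29, ∞}: a division algebra.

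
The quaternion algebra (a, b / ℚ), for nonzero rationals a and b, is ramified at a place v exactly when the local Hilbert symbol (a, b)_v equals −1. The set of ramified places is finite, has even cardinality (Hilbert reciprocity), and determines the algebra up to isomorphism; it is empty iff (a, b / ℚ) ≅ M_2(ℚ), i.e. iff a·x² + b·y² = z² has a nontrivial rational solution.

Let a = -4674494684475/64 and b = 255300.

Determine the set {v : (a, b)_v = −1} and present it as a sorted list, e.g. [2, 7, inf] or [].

Mod squares: a ≡ -125419, b ≡ 2553. Check v ∈ {∞, 2, 3, 5, 7, 11, 19, 23, 37, 41}.
v=7: a=7^1·(≡3), b=7^0·(≡3) mod 7; (3|7)=-1, (3|7)=-1; (−1)^{1·0·3}·(-1)^0·(-1)^1 = -1.
v=19: a=19^1·(≡5), b=19^0·(≡16) mod 19; (5|19)=+1, (16|19)=+1; (−1)^{1·0·9}·(+1)^0·(+1)^1 = +1.
v=2: v_2(a)=-6, v_2(b)=2; units ≡ 5, 1 (mod 8); ε·ε+αω+βω = 0·0+-6·0+2·1 ≡ 0  ⇒  (a,b)_2 = +1.
v=11: a=11^2·(≡1), b=11^0·(≡1) mod 11; (1|11)=+1, (1|11)=+1; (−1)^{2·0·5}·(+1)^0·(+1)^2 = +1.
v=37: a=37^2·(≡4), b=37^1·(≡18) mod 37; (4|37)=+1, (18|37)=-1; (−1)^{2·1·18}·(+1)^1·(-1)^2 = +1.
v=3: a=3^2·(≡2), b=3^1·(≡2) mod 3; (2|3)=-1, (2|3)=-1; (−1)^{2·1·1}·(-1)^1·(-1)^2 = -1.
v=23: a=23^1·(≡17), b=23^1·(≡14) mod 23; (17|23)=-1, (14|23)=-1; (−1)^{1·1·11}·(-1)^1·(-1)^1 = -1.
v=∞: -125419 < 0 and 2553 > 0  ⇒  (a,b)_∞ = +1.
v=5: a=5^2·(≡4), b=5^2·(≡2) mod 5; (4|5)=+1, (2|5)=-1; (−1)^{2·2·2}·(+1)^2·(-1)^2 = +1.
v=41: a=41^1·(≡4), b=41^0·(≡34) mod 41; (4|41)=+1, (34|41)=-1; (−1)^{1·0·20}·(+1)^0·(-1)^1 = -1.
Ram(-125419, 2553) = {3, 7, 23, 41}; no ℚ_3-point on the conic.

[3, 7, 23, 41]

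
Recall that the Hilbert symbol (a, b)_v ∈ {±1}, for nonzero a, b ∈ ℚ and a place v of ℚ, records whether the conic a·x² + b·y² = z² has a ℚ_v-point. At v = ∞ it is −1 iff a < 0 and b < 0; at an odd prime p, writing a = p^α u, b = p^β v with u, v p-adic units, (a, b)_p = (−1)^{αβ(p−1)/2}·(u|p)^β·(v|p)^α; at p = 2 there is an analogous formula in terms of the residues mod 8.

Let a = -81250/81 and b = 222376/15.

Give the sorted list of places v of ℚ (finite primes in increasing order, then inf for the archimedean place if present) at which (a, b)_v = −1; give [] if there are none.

Mod squares: a ≡ -130, b ≡ 2310. Check v ∈ {∞, 2, 3, 5, 7, 11, 13, 19}.
v=7: a=7^0·(≡5), b=7^1·(≡2) mod 7; (5|7)=-1, (2|7)=+1; (−1)^{0·1·3}·(-1)^1·(+1)^0 = -1.
v=13: a=13^1·(≡1), b=13^0·(≡12) mod 13; (1|13)=+1, (12|13)=+1; (−1)^{1·0·6}·(+1)^0·(+1)^1 = +1.
v=∞: -130 < 0 and 2310 > 0  ⇒  (a,b)_∞ = +1.
v=19: a=19^0·(≡14), b=19^2·(≡17) mod 19; (14|19)=-1, (17|19)=+1; (−1)^{0·2·9}·(-1)^2·(+1)^0 = +1.
v=2: v_2(a)=1, v_2(b)=3; units ≡ 7, 3 (mod 8); ε·ε+αω+βω = 1·1+1·1+3·0 ≡ 0  ⇒  (a,b)_2 = +1.
v=11: a=11^0·(≡10), b=11^1·(≡5) mod 11; (10|11)=-1, (5|11)=+1; (−1)^{0·1·5}·(-1)^1·(+1)^0 = -1.
v=5: a=5^5·(≡4), b=5^-1·(≡2) mod 5; (4|5)=+1, (2|5)=-1; (−1)^{5·-1·2}·(+1)^-1·(-1)^5 = -1.
v=3: a=3^-4·(≡2), b=3^-1·(≡2) mod 3; (2|3)=-1, (2|3)=-1; (−1)^{-4·-1·1}·(-1)^-1·(-1)^-4 = -1.
Ram(-130, 2310) = {3, 5, 7, 11}; no ℚ_3-point on the conic.

[3, 5, 7, 11]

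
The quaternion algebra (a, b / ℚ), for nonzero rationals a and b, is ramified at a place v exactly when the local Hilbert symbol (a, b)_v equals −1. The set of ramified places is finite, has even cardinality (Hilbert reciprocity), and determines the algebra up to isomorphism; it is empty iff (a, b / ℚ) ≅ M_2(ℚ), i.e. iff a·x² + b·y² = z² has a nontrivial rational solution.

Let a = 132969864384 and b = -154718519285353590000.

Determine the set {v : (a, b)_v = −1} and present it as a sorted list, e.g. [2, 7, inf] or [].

[3, 31]

(a, b) ≡ (26691, -31) mod (ℚ^×)²; places V = {2, 3, 5, 7, 31, 41, ∞}.
(a,b)_7: α=1, u≡5; β=2, v≡2 (mod 7); (5|7)=-1, (2|7)=+1; sign (−1)^0·-1^2·+1^1 = +1.
(a,b)_3: α=5, u≡2; β=8, v≡2 (mod 3); (2|3)=-1, (2|3)=-1; sign (−1)^0·-1^8·-1^5 = -1.
(a,b)_∞: sgn(26691)=+, sgn(-31)=−, so +1.
(a,b)_5: α=0, u≡4; β=4, v≡1 (mod 5); (4|5)=+1, (1|5)=+1; sign (−1)^0·+1^4·+1^0 = +1.
(a,b)_2: α=6, β=4; u≡3, v≡1 (mod 8); ε(u)ε(v)=1·0, αω(v)=6·0, βω(u)=4·1; sum ≡ 0  ⇒  +1.
(a,b)_31: α=3, u≡13; β=5, v≡24 (mod 31); (13|31)=-1, (24|31)=-1; sign (−1)^1·-1^5·-1^3 = -1.
(a,b)_41: α=1, u≡20; β=2, v≡9 (mod 41); (20|41)=+1, (9|41)=+1; sign (−1)^0·+1^2·+1^1 = +1.
|Ram(26691, -31)| = 2, even; anisotropic at {3, 31}.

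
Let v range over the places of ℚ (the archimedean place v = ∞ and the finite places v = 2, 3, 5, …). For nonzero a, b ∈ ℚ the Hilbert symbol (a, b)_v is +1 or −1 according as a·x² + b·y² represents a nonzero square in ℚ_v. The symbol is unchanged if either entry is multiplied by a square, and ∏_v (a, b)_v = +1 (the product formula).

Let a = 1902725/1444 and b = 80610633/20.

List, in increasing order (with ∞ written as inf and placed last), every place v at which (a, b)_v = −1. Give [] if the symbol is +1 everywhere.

[3, 17, 37, 41]

(a, b) ≡ (629, 552885) mod (ℚ^×)²; places V = {2, 3, 5, 11, 17, 19, 29, 31, 37, 41, ∞}.
(a,b)_19: α=-2, u≡2; β=0, v≡17 (mod 19); (2|19)=-1, (17|19)=+1; sign (−1)^0·-1^0·+1^-2 = +1.
(a,b)_11: α=2, u≡2; β=0, v≡9 (mod 11); (2|11)=-1, (9|11)=+1; sign (−1)^0·-1^0·+1^2 = +1.
(a,b)_∞: sgn(629)=+, sgn(552885)=+, so +1.
(a,b)_37: α=1, u≡32; β=0, v≡31 (mod 37); (32|37)=-1, (31|37)=-1; sign (−1)^0·-1^0·-1^1 = -1.
(a,b)_41: α=0, u≡27; β=1, v≡2 (mod 41); (27|41)=-1, (2|41)=+1; sign (−1)^0·-1^1·+1^0 = -1.
(a,b)_5: α=2, u≡1; β=-1, v≡2 (mod 5); (1|5)=+1, (2|5)=-1; sign (−1)^0·+1^-1·-1^2 = +1.
(a,b)_29: α=0, u≡28; β=1, v≡26 (mod 29); (28|29)=+1, (26|29)=-1; sign (−1)^0·+1^1·-1^0 = +1.
(a,b)_3: α=0, u≡2; β=7, v≡2 (mod 3); (2|3)=-1, (2|3)=-1; sign (−1)^0·-1^7·-1^0 = -1.
(a,b)_17: α=1, u≡3; β=0, v≡11 (mod 17); (3|17)=-1, (11|17)=-1; sign (−1)^0·-1^0·-1^1 = -1.
(a,b)_2: α=-2, β=-2; u≡5, v≡5 (mod 8); ε(u)ε(v)=0·0, αω(v)=-2·1, βω(u)=-2·1; sum ≡ 0  ⇒  +1.
(a,b)_31: α=0, u≡9; β=1, v≡14 (mod 31); (9|31)=+1, (14|31)=+1; sign (−1)^0·+1^1·+1^0 = +1.
Ram(629, 552885) = {3, 17, 37, 41}; no ℚ_3-point on the conic.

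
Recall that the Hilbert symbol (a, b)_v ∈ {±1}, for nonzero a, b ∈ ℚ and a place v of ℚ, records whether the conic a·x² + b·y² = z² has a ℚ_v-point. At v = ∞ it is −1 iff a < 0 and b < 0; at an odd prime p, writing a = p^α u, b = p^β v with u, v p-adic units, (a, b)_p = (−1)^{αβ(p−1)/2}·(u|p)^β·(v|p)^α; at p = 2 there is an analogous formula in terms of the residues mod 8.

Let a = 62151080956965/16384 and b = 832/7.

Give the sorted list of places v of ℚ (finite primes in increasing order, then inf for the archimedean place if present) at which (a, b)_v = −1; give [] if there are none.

(a, b) ≡ (85085, 91) mod (ℚ^×)²; places V = {2, 3, 5, 7, 11, 13, 17, ∞}.
(a,b)_5: α=1, u≡2; β=0, v≡1 (mod 5); (2|5)=-1, (1|5)=+1; sign (−1)^0·-1^0·+1^1 = +1.
(a,b)_17: α=1, u≡14; β=0, v≡12 (mod 17); (14|17)=-1, (12|17)=-1; sign (−1)^0·-1^0·-1^1 = -1.
(a,b)_11: α=3, u≡2; β=0, v≡1 (mod 11); (2|11)=-1, (1|11)=+1; sign (−1)^0·-1^0·+1^3 = +1.
(a,b)_13: α=3, u≡8; β=1, v≡11 (mod 13); (8|13)=-1, (11|13)=-1; sign (−1)^0·-1^1·-1^3 = +1.
(a,b)_∞: sgn(85085)=+, sgn(91)=+, so +1.
(a,b)_7: α=3, u≡5; β=-1, v≡6 (mod 7); (5|7)=-1, (6|7)=-1; sign (−1)^1·-1^-1·-1^3 = -1.
(a,b)_3: α=6, u≡2; β=0, v≡1 (mod 3); (2|3)=-1, (1|3)=+1; sign (−1)^0·-1^0·+1^6 = +1.
(a,b)_2: α=-14, β=6; u≡5, v≡3 (mod 8); ε(u)ε(v)=0·1, αω(v)=-14·1, βω(u)=6·1; sum ≡ 0  ⇒  +1.
Ram(85085, 91) = {7, 17}; no ℚ_7-point on the conic.

[7, 17]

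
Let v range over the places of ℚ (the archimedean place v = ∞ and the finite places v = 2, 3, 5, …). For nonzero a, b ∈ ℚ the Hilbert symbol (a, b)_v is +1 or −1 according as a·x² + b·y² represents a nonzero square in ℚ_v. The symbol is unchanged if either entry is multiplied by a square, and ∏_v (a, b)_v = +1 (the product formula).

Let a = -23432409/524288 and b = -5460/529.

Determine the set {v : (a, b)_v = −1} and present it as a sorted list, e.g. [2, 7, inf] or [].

[3, 5, 7, 11, 13, inf]

Mod squares: a ≡ -2002, b ≡ -1365. Check v ∈ {∞, 2, 3, 5, 7, 11, 13, 17, 23}.
v=2: v_2(a)=-19, v_2(b)=2; units ≡ 7, 3 (mod 8); ε·ε+αω+βω = 1·1+-19·1+2·0 ≡ 0  ⇒  (a,b)_2 = +1.
v=∞: -2002 < 0 and -1365 < 0  ⇒  (a,b)_∞ = -1.
v=13: a=13^1·(≡2), b=13^1·(≡1) mod 13; (2|13)=-1, (1|13)=+1; (−1)^{1·1·6}·(-1)^1·(+1)^1 = -1.
v=3: a=3^4·(≡2), b=3^1·(≡1) mod 3; (2|3)=-1, (1|3)=+1; (−1)^{4·1·1}·(-1)^1·(+1)^4 = -1.
v=11: a=11^1·(≡5), b=11^0·(≡7) mod 11; (5|11)=+1, (7|11)=-1; (−1)^{1·0·5}·(+1)^0·(-1)^1 = -1.
v=5: a=5^0·(≡2), b=5^1·(≡2) mod 5; (2|5)=-1, (2|5)=-1; (−1)^{0·1·2}·(-1)^1·(-1)^0 = -1.
v=17: a=17^2·(≡16), b=17^0·(≡7) mod 17; (16|17)=+1, (7|17)=-1; (−1)^{2·0·8}·(+1)^0·(-1)^2 = +1.
v=23: a=23^0·(≡20), b=23^-2·(≡14) mod 23; (20|23)=-1, (14|23)=-1; (−1)^{0·-2·11}·(-1)^-2·(-1)^0 = +1.
v=7: a=7^1·(≡2), b=7^1·(≡1) mod 7; (2|7)=+1, (1|7)=+1; (−1)^{1·1·3}·(+1)^1·(+1)^1 = -1.
Ram(-2002, -1365) = {3, 5, 7, 11, 13, ∞}; no ℚ_3-point on the conic.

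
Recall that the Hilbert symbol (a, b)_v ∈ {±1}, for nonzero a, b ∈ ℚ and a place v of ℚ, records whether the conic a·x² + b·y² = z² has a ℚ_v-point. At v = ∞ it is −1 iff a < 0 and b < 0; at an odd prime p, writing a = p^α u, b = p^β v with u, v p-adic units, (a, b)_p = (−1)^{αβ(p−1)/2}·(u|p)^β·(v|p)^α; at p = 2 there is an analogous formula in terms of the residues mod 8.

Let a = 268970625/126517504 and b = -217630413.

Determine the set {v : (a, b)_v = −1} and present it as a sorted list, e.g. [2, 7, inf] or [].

(a, b) ≡ (5313, -493493) mod (ℚ^×)²; places V = {2, 3, 5, 7, 11, 13, 17, 19, 23, 29, 37, ∞}.
(a,b)_13: α=0, u≡3; β=1, v≡1 (mod 13); (3|13)=+1, (1|13)=+1; sign (−1)^0·+1^1·+1^0 = +1.
(a,b)_37: α=-2, u≡32; β=0, v≡35 (mod 37); (32|37)=-1, (35|37)=-1; sign (−1)^0·-1^0·-1^-2 = +1.
(a,b)_17: α=0, u≡4; β=1, v≡10 (mod 17); (4|17)=+1, (10|17)=-1; sign (−1)^0·+1^1·-1^0 = +1.
(a,b)_2: α=-8, β=0; u≡1, v≡3 (mod 8); ε(u)ε(v)=0·1, αω(v)=-8·1, βω(u)=0·0; sum ≡ 0  ⇒  +1.
(a,b)_∞: sgn(5313)=+, sgn(-493493)=−, so +1.
(a,b)_3: α=5, u≡1; β=2, v≡1 (mod 3); (1|3)=+1, (1|3)=+1; sign (−1)^0·+1^2·+1^5 = +1.
(a,b)_29: α=0, u≡22; β=1, v≡7 (mod 29); (22|29)=+1, (7|29)=+1; sign (−1)^0·+1^1·+1^0 = +1.
(a,b)_19: α=-2, u≡12; β=0, v≡14 (mod 19); (12|19)=-1, (14|19)=-1; sign (−1)^0·-1^0·-1^-2 = +1.
(a,b)_11: α=1, u≡10; β=1, v≡6 (mod 11); (10|11)=-1, (6|11)=-1; sign (−1)^1·-1^1·-1^1 = -1.
(a,b)_7: α=1, u≡3; β=3, v≡3 (mod 7); (3|7)=-1, (3|7)=-1; sign (−1)^1·-1^3·-1^1 = -1.
(a,b)_23: α=1, u≡2; β=0, v≡3 (mod 23); (2|23)=+1, (3|23)=+1; sign (−1)^0·+1^0·+1^1 = +1.
(a,b)_5: α=4, u≡2; β=0, v≡2 (mod 5); (2|5)=-1, (2|5)=-1; sign (−1)^0·-1^0·-1^4 = +1.
(5313, -493493 / ℚ) ramifies at {7, 11}: a division algebra.

[7, 11]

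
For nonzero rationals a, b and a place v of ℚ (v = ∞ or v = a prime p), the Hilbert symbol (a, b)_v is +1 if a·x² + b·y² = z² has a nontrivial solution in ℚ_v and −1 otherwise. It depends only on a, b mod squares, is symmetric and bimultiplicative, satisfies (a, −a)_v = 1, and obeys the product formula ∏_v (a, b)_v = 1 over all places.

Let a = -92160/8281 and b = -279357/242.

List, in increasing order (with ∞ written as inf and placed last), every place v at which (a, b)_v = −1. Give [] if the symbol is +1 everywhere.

(a, b) ≡ (-10, -3306) mod (ℚ^×)²; places V = {2, 3, 5, 7, 11, 13, 19, 29, ∞}.
(a,b)_2: α=11, β=-1; u≡3, v≡3 (mod 8); ε(u)ε(v)=1·1, αω(v)=11·1, βω(u)=-1·1; sum ≡ 1  ⇒  -1.
(a,b)_13: α=-2, u≡1; β=2, v≡3 (mod 13); (1|13)=+1, (3|13)=+1; sign (−1)^0·+1^2·+1^-2 = +1.
(a,b)_3: α=2, u≡2; β=1, v≡2 (mod 3); (2|3)=-1, (2|3)=-1; sign (−1)^0·-1^1·-1^2 = -1.
(a,b)_29: α=0, u≡11; β=1, v≡14 (mod 29); (11|29)=-1, (14|29)=-1; sign (−1)^0·-1^1·-1^0 = -1.
(a,b)_19: α=0, u≡16; β=1, v≡7 (mod 19); (16|19)=+1, (7|19)=+1; sign (−1)^0·+1^1·+1^0 = +1.
(a,b)_7: α=-2, u≡2; β=0, v≡5 (mod 7); (2|7)=+1, (5|7)=-1; sign (−1)^0·+1^0·-1^-2 = +1.
(a,b)_∞: sgn(-10)=−, sgn(-3306)=−, so -1.
(a,b)_11: α=0, u≡1; β=-2, v≡5 (mod 11); (1|11)=+1, (5|11)=+1; sign (−1)^0·+1^-2·+1^0 = +1.
(a,b)_5: α=1, u≡3; β=0, v≡4 (mod 5); (3|5)=-1, (4|5)=+1; sign (−1)^0·-1^0·+1^1 = +1.
(-10, -3306 / ℚ) ramifies at {2, 3, 29, ∞}: a division algebra.

[2, 3, 29, inf]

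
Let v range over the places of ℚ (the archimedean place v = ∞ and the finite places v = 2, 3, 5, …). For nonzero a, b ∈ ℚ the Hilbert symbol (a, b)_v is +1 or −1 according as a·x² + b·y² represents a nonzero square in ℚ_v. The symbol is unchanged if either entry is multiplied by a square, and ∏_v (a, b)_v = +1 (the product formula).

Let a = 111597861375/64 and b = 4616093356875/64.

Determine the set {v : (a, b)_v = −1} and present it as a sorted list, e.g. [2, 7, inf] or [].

(a, b) ≡ (55, 91) mod (ℚ^×)²; places V = {2, 3, 5, 7, 11, 13, ∞}.
(a,b)_∞: sgn(55)=+, sgn(91)=+, so +1.
(a,b)_7: α=2, u≡3; β=3, v≡5 (mod 7); (3|7)=-1, (5|7)=-1; sign (−1)^0·-1^3·-1^2 = -1.
(a,b)_11: α=3, u≡5; β=2, v≡9 (mod 11); (5|11)=+1, (9|11)=+1; sign (−1)^0·+1^2·+1^3 = +1.
(a,b)_5: α=3, u≡4; β=4, v≡4 (mod 5); (4|5)=+1, (4|5)=+1; sign (−1)^0·+1^4·+1^3 = +1.
(a,b)_2: α=-6, β=-6; u≡7, v≡3 (mod 8); ε(u)ε(v)=1·1, αω(v)=-6·1, βω(u)=-6·0; sum ≡ 1  ⇒  -1.
(a,b)_3: α=4, u≡1; β=4, v≡1 (mod 3); (1|3)=+1, (1|3)=+1; sign (−1)^0·+1^4·+1^4 = +1.
(a,b)_13: α=2, u≡9; β=3, v≡5 (mod 13); (9|13)=+1, (5|13)=-1; sign (−1)^0·+1^3·-1^2 = +1.
(55, 91 / ℚ) ramifies at {2, 7}: a division algebra.

[2, 7]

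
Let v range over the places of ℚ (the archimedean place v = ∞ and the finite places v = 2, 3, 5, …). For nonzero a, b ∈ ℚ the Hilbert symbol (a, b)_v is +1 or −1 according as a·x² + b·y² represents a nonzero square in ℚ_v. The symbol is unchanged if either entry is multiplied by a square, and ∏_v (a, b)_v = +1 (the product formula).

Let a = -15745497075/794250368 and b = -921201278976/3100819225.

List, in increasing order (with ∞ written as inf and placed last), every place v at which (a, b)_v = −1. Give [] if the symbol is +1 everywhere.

(a, b) ≡ (-23606, -10846) mod (ℚ^×)²; places V = {2, 3, 5, 7, 11, 17, 29, 37, 43, 47, 53, ∞}.
(a,b)_5: α=2, u≡4; β=-2, v≡1 (mod 5); (4|5)=+1, (1|5)=+1; sign (−1)^0·+1^-2·+1^2 = +1.
(a,b)_11: α=3, u≡7; β=1, v≡3 (mod 11); (7|11)=-1, (3|11)=+1; sign (−1)^1·-1^1·+1^3 = +1.
(a,b)_53: α=-2, u≡26; β=0, v≡8 (mod 53); (26|53)=-1, (8|53)=-1; sign (−1)^0·-1^0·-1^-2 = +1.
(a,b)_3: α=2, u≡1; β=4, v≡2 (mod 3); (1|3)=+1, (2|3)=-1; sign (−1)^0·+1^4·-1^2 = +1.
(a,b)_29: α=1, u≡14; β=1, v≡2 (mod 29); (14|29)=-1, (2|29)=-1; sign (−1)^0·-1^1·-1^1 = +1.
(a,b)_7: α=2, u≡6; β=-2, v≡4 (mod 7); (6|7)=-1, (4|7)=+1; sign (−1)^0·-1^-2·+1^2 = +1.
(a,b)_∞: sgn(-23606)=−, sgn(-10846)=−, so -1.
(a,b)_43: α=0, u≡41; β=-2, v≡42 (mod 43); (41|43)=+1, (42|43)=-1; sign (−1)^0·+1^-2·-1^0 = +1.
(a,b)_47: α=-2, u≡22; β=0, v≡45 (mod 47); (22|47)=-1, (45|47)=-1; sign (−1)^0·-1^0·-1^-2 = +1.
(a,b)_2: α=-7, β=21; u≡5, v≡1 (mod 8); ε(u)ε(v)=0·0, αω(v)=-7·0, βω(u)=21·1; sum ≡ 1  ⇒  -1.
(a,b)_37: α=1, u≡26; β=-2, v≡2 (mod 37); (26|37)=+1, (2|37)=-1; sign (−1)^0·+1^-2·-1^1 = -1.
(a,b)_17: α=0, u≡11; β=1, v≡1 (mod 17); (11|17)=-1, (1|17)=+1; sign (−1)^0·-1^1·+1^0 = -1.
|Ram(-23606, -10846)| = 4, even; anisotropic at {2, 17, 37, ∞}.

[2, 17, 37, inf]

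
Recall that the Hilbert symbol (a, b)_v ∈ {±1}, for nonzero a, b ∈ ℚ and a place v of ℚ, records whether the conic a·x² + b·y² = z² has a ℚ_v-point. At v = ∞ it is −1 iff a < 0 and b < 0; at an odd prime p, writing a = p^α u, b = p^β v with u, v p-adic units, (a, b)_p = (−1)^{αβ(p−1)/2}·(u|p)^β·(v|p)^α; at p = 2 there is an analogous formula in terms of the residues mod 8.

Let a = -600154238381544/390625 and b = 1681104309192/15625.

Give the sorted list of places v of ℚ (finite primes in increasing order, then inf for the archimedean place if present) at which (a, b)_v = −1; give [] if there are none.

[2, 3, 17, 19]

Mod squares: a ≡ -490314, b ≡ 67298. Check v ∈ {∞, 2, 3, 5, 7, 11, 17, 19, 23}.
v=2: v_2(a)=3, v_2(b)=3; units ≡ 3, 1 (mod 8); ε·ε+αω+βω = 1·0+3·0+3·1 ≡ 1  ⇒  (a,b)_2 = -1.
v=∞: -490314 < 0 and 67298 > 0  ⇒  (a,b)_∞ = +1.
v=23: a=23^1·(≡6), b=23^1·(≡22) mod 23; (6|23)=+1, (22|23)=-1; (−1)^{1·1·11}·(+1)^1·(-1)^1 = +1.
v=17: a=17^3·(≡10), b=17^2·(≡14) mod 17; (10|17)=-1, (14|17)=-1; (−1)^{3·2·8}·(-1)^2·(-1)^3 = -1.
v=7: a=7^6·(≡4), b=7^5·(≡6) mod 7; (4|7)=+1, (6|7)=-1; (−1)^{6·5·3}·(+1)^5·(-1)^6 = +1.
v=3: a=3^3·(≡2), b=3^2·(≡2) mod 3; (2|3)=-1, (2|3)=-1; (−1)^{3·2·1}·(-1)^2·(-1)^3 = -1.
v=5: a=5^-8·(≡1), b=5^-6·(≡2) mod 5; (1|5)=+1, (2|5)=-1; (−1)^{-8·-6·2}·(+1)^-6·(-1)^-8 = +1.
v=11: a=11^1·(≡4), b=11^1·(≡2) mod 11; (4|11)=+1, (2|11)=-1; (−1)^{1·1·5}·(+1)^1·(-1)^1 = +1.
v=19: a=19^1·(≡8), b=19^1·(≡12) mod 19; (8|19)=-1, (12|19)=-1; (−1)^{1·1·9}·(-1)^1·(-1)^1 = -1.
(-490314, 67298 / ℚ) ramifies at {2, 3, 17, 19}: a division algebra.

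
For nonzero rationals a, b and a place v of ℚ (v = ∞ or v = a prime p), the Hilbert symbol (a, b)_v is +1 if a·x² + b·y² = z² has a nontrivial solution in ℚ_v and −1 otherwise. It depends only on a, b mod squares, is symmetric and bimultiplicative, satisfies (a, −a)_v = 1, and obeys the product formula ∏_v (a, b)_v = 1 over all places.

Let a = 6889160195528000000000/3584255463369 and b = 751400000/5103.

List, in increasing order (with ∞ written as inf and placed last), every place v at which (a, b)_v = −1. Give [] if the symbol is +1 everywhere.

(a, b) ≡ (5, 455) mod (ℚ^×)²; places V = {2, 3, 5, 7, 13, 17, 19, 53, ∞}.
(a,b)_19: α=2, u≡6; β=0, v≡18 (mod 19); (6|19)=+1, (18|19)=-1; sign (−1)^0·+1^0·-1^2 = +1.
(a,b)_5: α=9, u≡4; β=5, v≡1 (mod 5); (4|5)=+1, (1|5)=+1; sign (−1)^0·+1^5·+1^9 = +1.
(a,b)_17: α=4, u≡12; β=2, v≡1 (mod 17); (12|17)=-1, (1|17)=+1; sign (−1)^0·-1^2·+1^4 = +1.
(a,b)_53: α=-2, u≡48; β=0, v≡30 (mod 53); (48|53)=-1, (30|53)=-1; sign (−1)^0·-1^0·-1^-2 = +1.
(a,b)_13: α=4, u≡11; β=1, v≡9 (mod 13); (11|13)=-1, (9|13)=+1; sign (−1)^0·-1^1·+1^4 = -1.
(a,b)_2: α=12, β=6; u≡5, v≡7 (mod 8); ε(u)ε(v)=0·1, αω(v)=12·0, βω(u)=6·1; sum ≡ 0  ⇒  +1.
(a,b)_7: α=-4, u≡6; β=-1, v≡1 (mod 7); (6|7)=-1, (1|7)=+1; sign (−1)^0·-1^-1·+1^-4 = -1.
(a,b)_3: α=-12, u≡2; β=-6, v≡2 (mod 3); (2|3)=-1, (2|3)=-1; sign (−1)^0·-1^-6·-1^-12 = +1.
(a,b)_∞: sgn(5)=+, sgn(455)=+, so +1.
Ram(5, 455) = {7, 13}; no ℚ_7-point on the conic.

[7, 13]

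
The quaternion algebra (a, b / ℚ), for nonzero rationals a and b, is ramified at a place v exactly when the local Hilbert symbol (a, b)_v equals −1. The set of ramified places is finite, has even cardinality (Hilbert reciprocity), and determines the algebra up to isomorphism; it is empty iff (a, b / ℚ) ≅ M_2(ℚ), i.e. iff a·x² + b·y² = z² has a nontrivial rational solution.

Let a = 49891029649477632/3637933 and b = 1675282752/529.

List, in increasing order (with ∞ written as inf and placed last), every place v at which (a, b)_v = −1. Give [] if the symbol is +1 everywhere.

Mod squares: a ≡ 178321, b ≡ 13. Check v ∈ {∞, 2, 3, 7, 11, 13, 23, 29, 43}.
v=23: a=23^-4·(≡6), b=23^-2·(≡12) mod 23; (6|23)=+1, (12|23)=+1; (−1)^{-4·-2·11}·(+1)^-2·(+1)^-4 = +1.
v=7: a=7^2·(≡5), b=7^0·(≡6) mod 7; (5|7)=-1, (6|7)=-1; (−1)^{2·0·3}·(-1)^0·(-1)^2 = +1.
v=13: a=13^-1·(≡6), b=13^1·(≡1) mod 13; (6|13)=-1, (1|13)=+1; (−1)^{-1·1·6}·(-1)^1·(+1)^-1 = -1.
v=43: a=43^3·(≡12), b=43^2·(≡36) mod 43; (12|43)=-1, (36|43)=+1; (−1)^{3·2·21}·(-1)^2·(+1)^3 = +1.
v=∞: 178321 > 0 and 13 > 0  ⇒  (a,b)_∞ = +1.
v=3: a=3^4·(≡1), b=3^2·(≡1) mod 3; (1|3)=+1, (1|3)=+1; (−1)^{4·2·1}·(+1)^2·(+1)^4 = +1.
v=2: v_2(a)=12, v_2(b)=6; units ≡ 1, 5 (mod 8); ε·ε+αω+βω = 0·0+12·1+6·0 ≡ 0  ⇒  (a,b)_2 = +1.
v=29: a=29^1·(≡25), b=29^0·(≡28) mod 29; (25|29)=+1, (28|29)=+1; (−1)^{1·0·14}·(+1)^0·(+1)^1 = +1.
v=11: a=11^3·(≡6), b=11^2·(≡8) mod 11; (6|11)=-1, (8|11)=-1; (−1)^{3·2·5}·(-1)^2·(-1)^3 = -1.
|Ram(178321, 13)| = 2, even; anisotropic at {11, 13}.

[11, 13]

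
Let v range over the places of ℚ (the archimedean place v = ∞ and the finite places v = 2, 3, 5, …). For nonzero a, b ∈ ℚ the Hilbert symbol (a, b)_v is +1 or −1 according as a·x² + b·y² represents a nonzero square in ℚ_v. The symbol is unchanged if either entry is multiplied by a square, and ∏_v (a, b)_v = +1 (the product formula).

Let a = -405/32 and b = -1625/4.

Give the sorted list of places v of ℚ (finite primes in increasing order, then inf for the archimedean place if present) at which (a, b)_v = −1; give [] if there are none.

(a, b) ≡ (-10, -65) mod (ℚ^×)²; places V = {2, 3, 5, 13, ∞}.
(a,b)_3: α=4, u≡2; β=0, v≡1 (mod 3); (2|3)=-1, (1|3)=+1; sign (−1)^0·-1^0·+1^4 = +1.
(a,b)_∞: sgn(-10)=−, sgn(-65)=−, so -1.
(a,b)_13: α=0, u≡4; β=1, v≡11 (mod 13); (4|13)=+1, (11|13)=-1; sign (−1)^0·+1^1·-1^0 = +1.
(a,b)_5: α=1, u≡2; β=3, v≡3 (mod 5); (2|5)=-1, (3|5)=-1; sign (−1)^0·-1^3·-1^1 = +1.
(a,b)_2: α=-5, β=-2; u≡3, v≡7 (mod 8); ε(u)ε(v)=1·1, αω(v)=-5·0, βω(u)=-2·1; sum ≡ 1  ⇒  -1.
Ram(-10, -65) = {2, ∞}; no ℚ_2-point on the conic.

[2, inf]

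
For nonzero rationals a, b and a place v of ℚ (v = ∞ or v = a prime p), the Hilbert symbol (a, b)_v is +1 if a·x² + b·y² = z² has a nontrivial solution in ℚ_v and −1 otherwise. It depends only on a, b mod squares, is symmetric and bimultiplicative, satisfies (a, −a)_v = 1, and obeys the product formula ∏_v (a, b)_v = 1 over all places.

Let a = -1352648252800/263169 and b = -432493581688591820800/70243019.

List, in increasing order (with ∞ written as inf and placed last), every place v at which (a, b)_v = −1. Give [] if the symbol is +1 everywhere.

(a, b) ≡ (-598, -4862) mod (ℚ^×)²; places V = {2, 3, 5, 7, 11, 13, 17, 19, 23, 29, 31, 41, ∞}.
(a,b)_3: α=-6, u≡2; β=0, v≡1 (mod 3); (2|3)=-1, (1|3)=+1; sign (−1)^0·-1^0·+1^-6 = +1.
(a,b)_2: α=7, β=11; u≡5, v≡1 (mod 8); ε(u)ε(v)=0·0, αω(v)=7·0, βω(u)=11·1; sum ≡ 1  ⇒  -1.
(a,b)_13: α=1, u≡6; β=3, v≡12 (mod 13); (6|13)=-1, (12|13)=+1; sign (−1)^0·-1^3·+1^1 = -1.
(a,b)_23: α=1, u≡7; β=4, v≡10 (mod 23); (7|23)=-1, (10|23)=-1; sign (−1)^0·-1^4·-1^1 = -1.
(a,b)_29: α=2, u≡14; β=2, v≡2 (mod 29); (14|29)=-1, (2|29)=-1; sign (−1)^0·-1^2·-1^2 = +1.
(a,b)_19: α=-2, u≡2; β=-4, v≡10 (mod 19); (2|19)=-1, (10|19)=-1; sign (−1)^0·-1^-4·-1^-2 = +1.
(a,b)_11: α=0, u≡7; β=-1, v≡9 (mod 11); (7|11)=-1, (9|11)=+1; sign (−1)^0·-1^-1·+1^0 = -1.
(a,b)_17: α=0, u≡5; β=1, v≡7 (mod 17); (5|17)=-1, (7|17)=-1; sign (−1)^0·-1^1·-1^0 = -1.
(a,b)_41: α=2, u≡34; β=0, v≡24 (mod 41); (34|41)=-1, (24|41)=-1; sign (−1)^0·-1^0·-1^2 = +1.
(a,b)_7: α=0, u≡4; β=-2, v≡3 (mod 7); (4|7)=+1, (3|7)=-1; sign (−1)^0·+1^-2·-1^0 = +1.
(a,b)_31: α=0, u≡11; β=2, v≡1 (mod 31); (11|31)=-1, (1|31)=+1; sign (−1)^0·-1^2·+1^0 = +1.
(a,b)_5: α=2, u≡2; β=2, v≡2 (mod 5); (2|5)=-1, (2|5)=-1; sign (−1)^0·-1^2·-1^2 = +1.
(a,b)_∞: sgn(-598)=−, sgn(-4862)=−, so -1.
(-598, -4862 / ℚ) ramifies at {2, 11, 13, 17, 23, ∞}: a division algebra.

[2, 11, 13, 17, 23, inf]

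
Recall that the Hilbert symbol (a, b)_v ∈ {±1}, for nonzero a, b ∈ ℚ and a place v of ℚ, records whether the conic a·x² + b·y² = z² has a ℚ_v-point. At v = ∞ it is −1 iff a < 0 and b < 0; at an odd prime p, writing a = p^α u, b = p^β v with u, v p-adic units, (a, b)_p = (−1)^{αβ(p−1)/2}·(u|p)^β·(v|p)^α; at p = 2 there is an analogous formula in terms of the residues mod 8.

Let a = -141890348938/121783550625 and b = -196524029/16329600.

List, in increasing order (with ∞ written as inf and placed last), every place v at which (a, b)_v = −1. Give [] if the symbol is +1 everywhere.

[7, 13, 17, inf]

Mod squares: a ≡ -442, b ≡ -3094. Check v ∈ {∞, 2, 3, 5, 7, 11, 13, 17, 19, 23, 41, 47}.
v=2: v_2(a)=1, v_2(b)=-7; units ≡ 3, 5 (mod 8); ε·ε+αω+βω = 1·0+1·1+-7·1 ≡ 0  ⇒  (a,b)_2 = +1.
v=∞: -442 < 0 and -3094 < 0  ⇒  (a,b)_∞ = -1.
v=7: a=7^0·(≡6), b=7^-1·(≡5) mod 7; (6|7)=-1, (5|7)=-1; (−1)^{0·-1·3}·(-1)^-1·(-1)^0 = -1.
v=47: a=47^-2·(≡27), b=47^0·(≡9) mod 47; (27|47)=+1, (9|47)=+1; (−1)^{-2·0·23}·(+1)^0·(+1)^-2 = +1.
v=23: a=23^2·(≡13), b=23^2·(≡21) mod 23; (13|23)=+1, (21|23)=-1; (−1)^{2·2·11}·(+1)^2·(-1)^2 = +1.
v=19: a=19^2·(≡10), b=19^0·(≡8) mod 19; (10|19)=-1, (8|19)=-1; (−1)^{2·0·9}·(-1)^0·(-1)^2 = +1.
v=11: a=11^-2·(≡3), b=11^0·(≡2) mod 11; (3|11)=+1, (2|11)=-1; (−1)^{-2·0·5}·(+1)^0·(-1)^-2 = +1.
v=13: a=13^1·(≡5), b=13^1·(≡12) mod 13; (5|13)=-1, (12|13)=+1; (−1)^{1·1·6}·(-1)^1·(+1)^1 = -1.
v=41: a=41^2·(≡21), b=41^2·(≡6) mod 41; (21|41)=+1, (6|41)=-1; (−1)^{2·2·20}·(+1)^2·(-1)^2 = +1.
v=3: a=3^-6·(≡2), b=3^-6·(≡2) mod 3; (2|3)=-1, (2|3)=-1; (−1)^{-6·-6·1}·(-1)^-6·(-1)^-6 = +1.
v=5: a=5^-4·(≡2), b=5^-2·(≡4) mod 5; (2|5)=-1, (4|5)=+1; (−1)^{-4·-2·2}·(-1)^-2·(+1)^-4 = +1.
v=17: a=17^1·(≡8), b=17^1·(≡10) mod 17; (8|17)=+1, (10|17)=-1; (−1)^{1·1·8}·(+1)^1·(-1)^1 = -1.
|Ram(-442, -3094)| = 4, even; anisotropic at {7, 13, 17, ∞}.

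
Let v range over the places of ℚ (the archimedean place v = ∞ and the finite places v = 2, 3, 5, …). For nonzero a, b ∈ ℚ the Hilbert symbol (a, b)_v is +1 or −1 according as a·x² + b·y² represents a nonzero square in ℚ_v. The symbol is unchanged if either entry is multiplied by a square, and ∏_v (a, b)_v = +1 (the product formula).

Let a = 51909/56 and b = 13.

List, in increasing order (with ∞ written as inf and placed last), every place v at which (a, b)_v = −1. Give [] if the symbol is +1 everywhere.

Mod squares: a ≡ 6006, b ≡ 13. Check v ∈ {∞, 2, 3, 7, 11, 13}.
v=11: a=11^3·(≡6), b=11^0·(≡2) mod 11; (6|11)=-1, (2|11)=-1; (−1)^{3·0·5}·(-1)^0·(-1)^3 = -1.
v=∞: 6006 > 0 and 13 > 0  ⇒  (a,b)_∞ = +1.
v=3: a=3^1·(≡1), b=3^0·(≡1) mod 3; (1|3)=+1, (1|3)=+1; (−1)^{1·0·1}·(+1)^0·(+1)^1 = +1.
v=13: a=13^1·(≡7), b=13^1·(≡1) mod 13; (7|13)=-1, (1|13)=+1; (−1)^{1·1·6}·(-1)^1·(+1)^1 = -1.
v=7: a=7^-1·(≡4), b=7^0·(≡6) mod 7; (4|7)=+1, (6|7)=-1; (−1)^{-1·0·3}·(+1)^0·(-1)^-1 = -1.
v=2: v_2(a)=-3, v_2(b)=0; units ≡ 3, 5 (mod 8); ε·ε+αω+βω = 1·0+-3·1+0·1 ≡ 1  ⇒  (a,b)_2 = -1.
|Ram(6006, 13)| = 4, even; anisotropic at {2, 7, 11, 13}.

[2, 7, 11, 13]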